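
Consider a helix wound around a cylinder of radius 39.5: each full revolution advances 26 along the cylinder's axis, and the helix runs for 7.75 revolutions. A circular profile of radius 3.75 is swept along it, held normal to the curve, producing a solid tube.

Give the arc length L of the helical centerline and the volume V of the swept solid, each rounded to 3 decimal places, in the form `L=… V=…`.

2πR = 2π·39.5 = 248.185820
per-turn = √(248.185820² + 26²) = √(61596.2011 + 676) = √62272.2011 = 249.543986
L = 7.75 × 249.543986 = 1933.965893
V = π·3.75² × L = 44.178647 × 1933.965893 = 85439.995914

L=1933.966 V=85439.996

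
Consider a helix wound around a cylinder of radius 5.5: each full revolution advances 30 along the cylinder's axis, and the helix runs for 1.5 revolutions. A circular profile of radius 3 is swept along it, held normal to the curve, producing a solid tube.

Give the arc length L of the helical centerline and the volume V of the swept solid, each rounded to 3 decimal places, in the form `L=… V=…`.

L=68.644 V=1940.864

2πR = 2π·5.5 = 34.557519
per-turn = √(34.557519² + 30²) = √(1194.2221 + 900) = √2094.2221 = 45.762672
L = 1.5 × 45.762672 = 68.644008
V = π·3² × L = 28.274334 × 68.644008 = 1940.863594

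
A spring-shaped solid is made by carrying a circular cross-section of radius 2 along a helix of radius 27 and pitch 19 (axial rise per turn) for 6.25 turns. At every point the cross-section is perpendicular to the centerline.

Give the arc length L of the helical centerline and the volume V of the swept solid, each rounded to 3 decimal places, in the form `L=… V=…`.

L=1066.917 V=13407.270

2πR = 2π·27 = 169.646003
per-turn = √(169.646003² + 19²) = √(28779.7664 + 361) = √29140.7664 = 170.706668
L = 6.25 × 170.706668 = 1066.916674
V = π·2² × L = 12.566371 × 1066.916674 = 13407.270337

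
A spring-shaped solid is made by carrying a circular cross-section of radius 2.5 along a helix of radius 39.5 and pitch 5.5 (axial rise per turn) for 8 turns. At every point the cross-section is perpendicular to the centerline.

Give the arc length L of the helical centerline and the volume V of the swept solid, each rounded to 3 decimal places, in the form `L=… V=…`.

L=1985.974 V=38994.509

2πR = 2π·39.5 = 248.185820
per-turn = √(248.185820² + 5.5²) = √(61596.2011 + 30.25) = √61626.4511 = 248.246754
L = 8 × 248.246754 = 1985.974035
V = π·2.5² × L = 19.634954 × 1985.974035 = 38994.508994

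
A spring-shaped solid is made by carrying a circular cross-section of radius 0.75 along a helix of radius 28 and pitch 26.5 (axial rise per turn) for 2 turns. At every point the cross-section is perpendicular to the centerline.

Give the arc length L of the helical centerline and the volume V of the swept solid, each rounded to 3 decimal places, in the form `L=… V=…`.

2πR = 2π·28 = 175.929189
per-turn = √(175.929189² + 26.5²) = √(30951.0794 + 702.25) = √31653.3294 = 177.913826
L = 2 × 177.913826 = 355.827652
V = π·0.75² × L = 1.767146 × 355.827652 = 628.799364

L=355.828 V=628.799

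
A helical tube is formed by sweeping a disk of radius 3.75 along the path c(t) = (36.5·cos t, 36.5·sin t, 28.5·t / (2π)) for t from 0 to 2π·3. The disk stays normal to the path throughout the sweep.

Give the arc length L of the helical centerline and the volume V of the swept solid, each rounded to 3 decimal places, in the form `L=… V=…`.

2πR = 2π·36.5 = 229.336264
per-turn = √(229.336264² + 28.5²) = √(52595.1219 + 812.25) = √53407.3719 = 231.100350
L = 3 × 231.100350 = 693.301051
V = π·3.75² × L = 44.178647 × 693.301051 = 30629.102162

L=693.301 V=30629.102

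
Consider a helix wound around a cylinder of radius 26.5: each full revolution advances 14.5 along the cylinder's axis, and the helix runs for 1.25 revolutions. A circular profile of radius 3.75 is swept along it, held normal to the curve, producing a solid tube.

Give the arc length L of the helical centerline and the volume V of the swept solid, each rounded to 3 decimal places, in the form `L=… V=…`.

L=208.918 V=9229.725

2πR = 2π·26.5 = 166.504411
per-turn = √(166.504411² + 14.5²) = √(27723.7188 + 210.25) = √27933.9688 = 167.134583
L = 1.25 × 167.134583 = 208.918228
V = π·3.75² × L = 44.178647 × 208.918228 = 9229.724603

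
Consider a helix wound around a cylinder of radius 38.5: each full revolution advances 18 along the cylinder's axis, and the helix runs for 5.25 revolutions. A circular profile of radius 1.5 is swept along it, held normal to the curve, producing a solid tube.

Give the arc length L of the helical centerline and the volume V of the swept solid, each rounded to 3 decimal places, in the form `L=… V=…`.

L=1273.500 V=9001.840

2πR = 2π·38.5 = 241.902634
per-turn = √(241.902634² + 18²) = √(58516.8845 + 324) = √58840.8845 = 242.571401
L = 5.25 × 242.571401 = 1273.499854
V = π·1.5² × L = 7.068583 × 1273.499854 = 9001.840020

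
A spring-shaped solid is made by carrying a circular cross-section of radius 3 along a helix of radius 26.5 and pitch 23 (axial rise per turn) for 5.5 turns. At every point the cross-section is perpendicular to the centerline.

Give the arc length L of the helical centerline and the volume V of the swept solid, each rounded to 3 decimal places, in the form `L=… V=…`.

L=924.470 V=26138.773

2πR = 2π·26.5 = 166.504411
per-turn = √(166.504411² + 23²) = √(27723.7188 + 529) = √28252.7188 = 168.085451
L = 5.5 × 168.085451 = 924.469979
V = π·3² × L = 28.274334 × 924.469979 = 26138.772858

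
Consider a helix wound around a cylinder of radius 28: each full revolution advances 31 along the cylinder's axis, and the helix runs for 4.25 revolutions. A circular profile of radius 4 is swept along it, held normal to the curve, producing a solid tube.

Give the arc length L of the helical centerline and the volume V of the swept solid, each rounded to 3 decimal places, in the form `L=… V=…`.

2πR = 2π·28 = 175.929189
per-turn = √(175.929189² + 31²) = √(30951.0794 + 961) = √31912.0794 = 178.639524
L = 4.25 × 178.639524 = 759.217975
V = π·4² × L = 50.265482 × 759.217975 = 38162.457825

L=759.218 V=38162.458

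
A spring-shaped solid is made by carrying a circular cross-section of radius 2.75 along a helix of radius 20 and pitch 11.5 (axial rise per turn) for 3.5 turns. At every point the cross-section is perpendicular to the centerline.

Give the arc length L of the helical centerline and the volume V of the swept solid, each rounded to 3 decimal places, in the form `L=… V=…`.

L=441.661 V=10493.109

2πR = 2π·20 = 125.663706
per-turn = √(125.663706² + 11.5²) = √(15791.3670 + 132.25) = √15923.6170 = 126.188815
L = 3.5 × 126.188815 = 441.660853
V = π·2.75² × L = 23.758294 × 441.660853 = 10493.108581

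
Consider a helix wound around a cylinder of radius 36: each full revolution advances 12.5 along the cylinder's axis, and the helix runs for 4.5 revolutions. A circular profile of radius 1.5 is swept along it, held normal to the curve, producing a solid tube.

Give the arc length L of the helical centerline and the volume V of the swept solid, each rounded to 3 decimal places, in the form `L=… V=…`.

2πR = 2π·36 = 226.194671
per-turn = √(226.194671² + 12.5²) = √(51164.0292 + 156.25) = √51320.2792 = 226.539796
L = 4.5 × 226.539796 = 1019.429082
V = π·1.5² × L = 7.068583 × 1019.429082 = 7205.919562

L=1019.429 V=7205.920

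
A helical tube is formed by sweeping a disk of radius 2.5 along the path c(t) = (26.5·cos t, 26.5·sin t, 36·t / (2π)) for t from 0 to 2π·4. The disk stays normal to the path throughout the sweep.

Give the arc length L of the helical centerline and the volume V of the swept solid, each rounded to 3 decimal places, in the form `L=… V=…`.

L=681.407 V=13379.395

2πR = 2π·26.5 = 166.504411
per-turn = √(166.504411² + 36²) = √(27723.7188 + 1296) = √29019.7188 = 170.351750
L = 4 × 170.351750 = 681.407000
V = π·2.5² × L = 19.634954 × 681.407000 = 13379.395166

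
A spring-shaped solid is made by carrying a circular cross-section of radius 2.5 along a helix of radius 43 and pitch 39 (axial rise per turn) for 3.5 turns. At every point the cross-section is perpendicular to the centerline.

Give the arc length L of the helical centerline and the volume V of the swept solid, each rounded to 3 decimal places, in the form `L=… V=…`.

2πR = 2π·43 = 270.176968
per-turn = √(270.176968² + 39²) = √(72995.5942 + 1521) = √74516.5942 = 272.977278
L = 3.5 × 272.977278 = 955.420472
V = π·2.5² × L = 19.634954 × 955.420472 = 18759.637100

L=955.420 V=18759.637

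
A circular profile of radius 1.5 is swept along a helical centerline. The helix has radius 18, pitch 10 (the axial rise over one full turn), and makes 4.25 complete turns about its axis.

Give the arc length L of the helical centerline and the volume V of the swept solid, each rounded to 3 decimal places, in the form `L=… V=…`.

L=482.539 V=3410.867

2πR = 2π·18 = 113.097336
per-turn = √(113.097336² + 10²) = √(12791.0073 + 100) = √12891.0073 = 113.538572
L = 4.25 × 113.538572 = 482.538930
V = π·1.5² × L = 7.068583 × 482.538930 = 3410.866708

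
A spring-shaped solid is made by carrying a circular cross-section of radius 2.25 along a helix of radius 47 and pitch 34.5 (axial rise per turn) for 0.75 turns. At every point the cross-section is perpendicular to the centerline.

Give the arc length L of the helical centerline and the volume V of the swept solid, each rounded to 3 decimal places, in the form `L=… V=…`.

L=222.989 V=3546.480

2πR = 2π·47 = 295.309709
per-turn = √(295.309709² + 34.5²) = √(87207.8245 + 1190.25) = √88398.0745 = 297.318137
L = 0.75 × 297.318137 = 222.988603
V = π·2.25² × L = 15.904313 × 222.988603 = 3546.480489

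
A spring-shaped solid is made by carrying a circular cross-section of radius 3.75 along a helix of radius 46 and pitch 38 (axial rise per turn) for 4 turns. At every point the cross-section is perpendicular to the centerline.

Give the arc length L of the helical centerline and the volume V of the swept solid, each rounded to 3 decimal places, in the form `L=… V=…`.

2πR = 2π·46 = 289.026524
per-turn = √(289.026524² + 38²) = √(83536.3317 + 1444) = √84980.3317 = 291.513862
L = 4 × 291.513862 = 1166.055447
V = π·3.75² × L = 44.178647 × 1166.055447 = 51514.751633

L=1166.055 V=51514.752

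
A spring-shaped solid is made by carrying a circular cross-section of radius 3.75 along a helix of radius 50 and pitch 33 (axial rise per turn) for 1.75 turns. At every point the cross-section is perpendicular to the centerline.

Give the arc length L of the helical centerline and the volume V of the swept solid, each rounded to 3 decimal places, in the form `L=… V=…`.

L=552.803 V=24422.110

2πR = 2π·50 = 314.159265
per-turn = √(314.159265² + 33²) = √(98696.0440 + 1089) = √99785.0440 = 315.887708
L = 1.75 × 315.887708 = 552.803489
V = π·3.75² × L = 44.178647 × 552.803489 = 24422.110023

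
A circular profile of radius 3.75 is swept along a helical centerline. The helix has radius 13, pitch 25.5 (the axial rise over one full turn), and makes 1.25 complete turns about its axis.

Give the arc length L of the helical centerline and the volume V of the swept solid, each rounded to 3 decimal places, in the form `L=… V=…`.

L=106.962 V=4725.419

2πR = 2π·13 = 81.681409
per-turn = √(81.681409² + 25.5²) = √(6671.8526 + 650.25) = √7322.1026 = 85.569285
L = 1.25 × 85.569285 = 106.961607
V = π·3.75² × L = 44.178647 × 106.961607 = 4725.419025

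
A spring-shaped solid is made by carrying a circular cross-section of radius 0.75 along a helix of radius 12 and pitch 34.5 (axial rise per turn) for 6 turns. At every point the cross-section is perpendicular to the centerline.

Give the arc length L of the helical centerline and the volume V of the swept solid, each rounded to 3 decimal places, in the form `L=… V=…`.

2πR = 2π·12 = 75.398224
per-turn = √(75.398224² + 34.5²) = √(5684.8921 + 1190.25) = √6875.1421 = 82.916477
L = 6 × 82.916477 = 497.498861
V = π·0.75² × L = 1.767146 × 497.498861 = 879.153057

L=497.499 V=879.153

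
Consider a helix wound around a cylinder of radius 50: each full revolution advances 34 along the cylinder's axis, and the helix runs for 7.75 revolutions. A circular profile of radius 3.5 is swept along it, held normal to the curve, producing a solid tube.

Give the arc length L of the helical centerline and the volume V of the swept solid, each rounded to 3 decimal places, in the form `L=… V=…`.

2πR = 2π·50 = 314.159265
per-turn = √(314.159265² + 34²) = √(98696.0440 + 1156) = √99852.0440 = 315.993740
L = 7.75 × 315.993740 = 2448.951489
V = π·3.5² × L = 38.484510 × 2448.951489 = 94246.698068

L=2448.951 V=94246.698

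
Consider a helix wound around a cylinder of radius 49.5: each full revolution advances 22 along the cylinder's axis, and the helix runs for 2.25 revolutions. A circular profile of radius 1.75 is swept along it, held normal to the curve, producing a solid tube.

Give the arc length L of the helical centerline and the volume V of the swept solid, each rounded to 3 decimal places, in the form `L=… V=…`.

2πR = 2π·49.5 = 311.017673
per-turn = √(311.017673² + 22²) = √(96731.9927 + 484) = √97215.9927 = 311.794793
L = 2.25 × 311.794793 = 701.538284
V = π·1.75² × L = 9.621128 × 701.538284 = 6749.589273

L=701.538 V=6749.589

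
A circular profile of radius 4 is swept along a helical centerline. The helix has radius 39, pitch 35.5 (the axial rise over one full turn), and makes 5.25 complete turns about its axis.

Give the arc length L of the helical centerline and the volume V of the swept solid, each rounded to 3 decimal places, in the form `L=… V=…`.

2πR = 2π·39 = 245.044227
per-turn = √(245.044227² + 35.5²) = √(60046.6732 + 1260.25) = √61306.9232 = 247.602349
L = 5.25 × 247.602349 = 1299.912332
V = π·4² × L = 50.265482 × 1299.912332 = 65340.720504

L=1299.912 V=65340.721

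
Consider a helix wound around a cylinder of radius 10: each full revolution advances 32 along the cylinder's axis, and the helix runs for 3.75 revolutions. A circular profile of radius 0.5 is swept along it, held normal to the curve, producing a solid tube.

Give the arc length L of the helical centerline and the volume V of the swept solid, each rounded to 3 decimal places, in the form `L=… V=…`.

L=264.417 V=207.673

2πR = 2π·10 = 62.831853
per-turn = √(62.831853² + 32²) = √(3947.8418 + 1024) = √4971.8418 = 70.511288
L = 3.75 × 70.511288 = 264.417331
V = π·0.5² × L = 0.785398 × 264.417331 = 207.672886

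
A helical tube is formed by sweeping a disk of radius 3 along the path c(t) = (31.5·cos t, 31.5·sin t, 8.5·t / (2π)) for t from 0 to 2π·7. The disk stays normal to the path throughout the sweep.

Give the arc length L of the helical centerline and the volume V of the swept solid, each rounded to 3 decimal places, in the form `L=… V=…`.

2πR = 2π·31.5 = 197.920337
per-turn = √(197.920337² + 8.5²) = √(39172.4599 + 72.25) = √39244.7099 = 198.102776
L = 7 × 198.102776 = 1386.719432
V = π·3² × L = 28.274334 × 1386.719432 = 39208.568226

L=1386.719 V=39208.568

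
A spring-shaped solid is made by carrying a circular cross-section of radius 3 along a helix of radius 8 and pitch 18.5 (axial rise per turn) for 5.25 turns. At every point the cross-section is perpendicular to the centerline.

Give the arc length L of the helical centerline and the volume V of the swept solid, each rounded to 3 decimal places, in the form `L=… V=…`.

2πR = 2π·8 = 50.265482
per-turn = √(50.265482² + 18.5²) = √(2526.6187 + 342.25) = √2868.8687 = 53.561822
L = 5.25 × 53.561822 = 281.199563
V = π·3² × L = 28.274334 × 281.199563 = 7950.730334

L=281.200 V=7950.730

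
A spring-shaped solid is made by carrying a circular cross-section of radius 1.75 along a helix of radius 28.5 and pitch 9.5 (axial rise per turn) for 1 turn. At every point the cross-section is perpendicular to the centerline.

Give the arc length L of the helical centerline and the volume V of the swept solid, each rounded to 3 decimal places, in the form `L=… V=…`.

L=179.323 V=1725.286

2πR = 2π·28.5 = 179.070781
per-turn = √(179.070781² + 9.5²) = √(32066.3447 + 90.25) = √32156.5947 = 179.322600
L = 1 × 179.322600 = 179.322600
V = π·1.75² × L = 9.621128 × 179.322600 = 1725.285594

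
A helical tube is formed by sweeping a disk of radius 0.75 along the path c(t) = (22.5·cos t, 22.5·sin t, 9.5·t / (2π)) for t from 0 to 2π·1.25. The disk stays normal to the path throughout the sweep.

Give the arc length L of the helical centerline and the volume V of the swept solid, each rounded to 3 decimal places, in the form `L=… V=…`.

2πR = 2π·22.5 = 141.371669
per-turn = √(141.371669² + 9.5²) = √(19985.9489 + 90.25) = √20076.1989 = 141.690504
L = 1.25 × 141.690504 = 177.113130
V = π·0.75² × L = 1.767146 × 177.113130 = 312.984736

L=177.113 V=312.985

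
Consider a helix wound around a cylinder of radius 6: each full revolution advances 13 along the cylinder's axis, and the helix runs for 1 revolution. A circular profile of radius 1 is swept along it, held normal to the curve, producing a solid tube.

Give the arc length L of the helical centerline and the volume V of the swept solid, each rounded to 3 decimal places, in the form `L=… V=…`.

2πR = 2π·6 = 37.699112
per-turn = √(37.699112² + 13²) = √(1421.2230 + 169) = √1590.2230 = 39.877601
L = 1 × 39.877601 = 39.877601
V = π·1² × L = 3.141593 × 39.877601 = 125.279177

L=39.878 V=125.279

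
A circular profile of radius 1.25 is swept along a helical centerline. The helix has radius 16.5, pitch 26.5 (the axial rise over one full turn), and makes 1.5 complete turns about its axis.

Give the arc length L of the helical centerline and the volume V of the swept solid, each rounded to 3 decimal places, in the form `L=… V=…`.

L=160.509 V=787.896

2πR = 2π·16.5 = 103.672558
per-turn = √(103.672558² + 26.5²) = √(10747.9992 + 702.25) = √11450.2492 = 107.005837
L = 1.5 × 107.005837 = 160.508756
V = π·1.25² × L = 4.908739 × 160.508756 = 787.895513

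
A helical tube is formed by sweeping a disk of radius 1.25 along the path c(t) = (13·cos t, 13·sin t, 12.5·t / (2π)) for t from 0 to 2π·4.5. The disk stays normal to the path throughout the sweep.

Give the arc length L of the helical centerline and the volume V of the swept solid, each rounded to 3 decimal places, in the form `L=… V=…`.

2πR = 2π·13 = 81.681409
per-turn = √(81.681409² + 12.5²) = √(6671.8526 + 156.25) = √6828.1026 = 82.632334
L = 4.5 × 82.632334 = 371.845502
V = π·1.25² × L = 4.908739 × 371.845502 = 1825.292338

L=371.846 V=1825.292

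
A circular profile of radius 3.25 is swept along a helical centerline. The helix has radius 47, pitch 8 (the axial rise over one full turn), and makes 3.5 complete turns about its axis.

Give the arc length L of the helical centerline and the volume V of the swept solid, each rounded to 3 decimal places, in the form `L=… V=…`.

2πR = 2π·47 = 295.309709
per-turn = √(295.309709² + 8²) = √(87207.8245 + 64) = √87271.8245 = 295.418050
L = 3.5 × 295.418050 = 1033.963176
V = π·3.25² × L = 33.183072 × 1033.963176 = 34310.074942

L=1033.963 V=34310.075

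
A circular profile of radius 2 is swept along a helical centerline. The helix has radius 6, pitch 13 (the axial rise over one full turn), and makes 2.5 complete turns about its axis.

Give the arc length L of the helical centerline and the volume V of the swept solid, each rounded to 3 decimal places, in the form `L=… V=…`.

2πR = 2π·6 = 37.699112
per-turn = √(37.699112² + 13²) = √(1421.2230 + 169) = √1590.2230 = 39.877601
L = 2.5 × 39.877601 = 99.694002
V = π·2² × L = 12.566371 × 99.694002 = 1252.791773

L=99.694 V=1252.792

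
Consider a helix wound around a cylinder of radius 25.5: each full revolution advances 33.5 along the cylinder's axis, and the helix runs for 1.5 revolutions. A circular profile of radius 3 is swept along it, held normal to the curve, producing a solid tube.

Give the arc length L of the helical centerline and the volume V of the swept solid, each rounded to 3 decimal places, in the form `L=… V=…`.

L=245.529 V=6942.167

2πR = 2π·25.5 = 160.221225
per-turn = √(160.221225² + 33.5²) = √(25670.8410 + 1122.25) = √26793.0910 = 163.685953
L = 1.5 × 163.685953 = 245.528929
V = π·3² × L = 28.274334 × 245.528929 = 6942.166909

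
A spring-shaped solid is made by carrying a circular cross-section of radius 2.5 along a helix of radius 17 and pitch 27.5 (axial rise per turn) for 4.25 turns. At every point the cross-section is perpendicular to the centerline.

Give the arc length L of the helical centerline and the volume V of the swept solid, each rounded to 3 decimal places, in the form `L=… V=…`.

L=468.764 V=9204.157

2πR = 2π·17 = 106.814150
per-turn = √(106.814150² + 27.5²) = √(11409.2627 + 756.25) = √12165.5127 = 110.297383
L = 4.25 × 110.297383 = 468.763878
V = π·2.5² × L = 19.634954 × 468.763878 = 9204.157213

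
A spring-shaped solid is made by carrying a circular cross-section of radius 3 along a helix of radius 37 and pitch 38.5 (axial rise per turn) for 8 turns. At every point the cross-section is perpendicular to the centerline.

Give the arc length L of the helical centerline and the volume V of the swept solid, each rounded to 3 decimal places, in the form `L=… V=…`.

L=1885.154 V=53301.469

2πR = 2π·37 = 232.477856
per-turn = √(232.477856² + 38.5²) = √(54045.9537 + 1482.25) = √55528.2037 = 235.644231
L = 8 × 235.644231 = 1885.153850
V = π·3² × L = 28.274334 × 1885.153850 = 53301.469364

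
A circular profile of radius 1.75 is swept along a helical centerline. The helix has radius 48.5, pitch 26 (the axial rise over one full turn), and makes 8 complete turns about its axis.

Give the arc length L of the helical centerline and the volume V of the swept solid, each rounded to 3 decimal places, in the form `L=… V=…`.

L=2446.733 V=23540.331

2πR = 2π·48.5 = 304.734487
per-turn = √(304.734487² + 26²) = √(92863.1078 + 676) = √93539.1078 = 305.841638
L = 8 × 305.841638 = 2446.733108
V = π·1.75² × L = 9.621128 × 2446.733108 = 23540.331191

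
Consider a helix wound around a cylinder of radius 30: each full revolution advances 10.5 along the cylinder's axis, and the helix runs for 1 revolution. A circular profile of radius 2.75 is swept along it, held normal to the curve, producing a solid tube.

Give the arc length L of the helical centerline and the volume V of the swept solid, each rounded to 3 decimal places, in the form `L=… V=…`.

L=188.788 V=4485.276

2πR = 2π·30 = 188.495559
per-turn = √(188.495559² + 10.5²) = √(35530.5758 + 110.25) = √35640.8258 = 188.787780
L = 1 × 188.787780 = 188.787780
V = π·2.75² × L = 23.758294 × 188.787780 = 4485.275662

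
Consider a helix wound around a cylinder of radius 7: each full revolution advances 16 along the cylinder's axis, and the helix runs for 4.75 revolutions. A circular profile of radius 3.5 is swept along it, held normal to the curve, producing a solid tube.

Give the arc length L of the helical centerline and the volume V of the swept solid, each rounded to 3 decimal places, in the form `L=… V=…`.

L=222.310 V=8555.502

2πR = 2π·7 = 43.982297
per-turn = √(43.982297² + 16²) = √(1934.4425 + 256) = √2190.4425 = 46.802163
L = 4.75 × 46.802163 = 222.310274
V = π·3.5² × L = 38.484510 × 222.310274 = 8555.501976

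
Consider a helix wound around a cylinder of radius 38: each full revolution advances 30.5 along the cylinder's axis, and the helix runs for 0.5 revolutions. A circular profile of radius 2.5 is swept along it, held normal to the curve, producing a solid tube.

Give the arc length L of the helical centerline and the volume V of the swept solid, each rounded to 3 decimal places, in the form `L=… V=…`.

L=120.351 V=2363.079

2πR = 2π·38 = 238.761042
per-turn = √(238.761042² + 30.5²) = √(57006.8350 + 930.25) = √57937.0850 = 240.701236
L = 0.5 × 240.701236 = 120.350618
V = π·2.5² × L = 19.634954 × 120.350618 = 2363.078859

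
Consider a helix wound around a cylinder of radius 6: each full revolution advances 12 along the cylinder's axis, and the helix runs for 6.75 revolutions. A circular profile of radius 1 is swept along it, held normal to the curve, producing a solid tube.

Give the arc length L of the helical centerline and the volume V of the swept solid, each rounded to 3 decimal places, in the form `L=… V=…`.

2πR = 2π·6 = 37.699112
per-turn = √(37.699112² + 12²) = √(1421.2230 + 144) = √1565.2230 = 39.562900
L = 6.75 × 39.562900 = 267.049573
V = π·1² × L = 3.141593 × 267.049573 = 838.960977

L=267.050 V=838.961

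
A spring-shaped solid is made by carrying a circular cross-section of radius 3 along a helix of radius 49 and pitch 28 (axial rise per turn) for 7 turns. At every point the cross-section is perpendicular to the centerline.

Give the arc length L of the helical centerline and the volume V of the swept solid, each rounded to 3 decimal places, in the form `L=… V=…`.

L=2164.027 V=61186.419

2πR = 2π·49 = 307.876080
per-turn = √(307.876080² + 28²) = √(94787.6807 + 784) = √95571.6807 = 309.146698
L = 7 × 309.146698 = 2164.026884
V = π·3² × L = 28.274334 × 2164.026884 = 61186.418636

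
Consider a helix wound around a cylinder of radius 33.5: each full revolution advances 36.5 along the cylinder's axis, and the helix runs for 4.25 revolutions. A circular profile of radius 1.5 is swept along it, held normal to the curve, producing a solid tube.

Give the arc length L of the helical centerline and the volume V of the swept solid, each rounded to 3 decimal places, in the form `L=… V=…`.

2πR = 2π·33.5 = 210.486708
per-turn = √(210.486708² + 36.5²) = √(44304.6542 + 1332.25) = √45636.9042 = 213.627957
L = 4.25 × 213.627957 = 907.918819
V = π·1.5² × L = 7.068583 × 907.918819 = 6417.699954

L=907.919 V=6417.700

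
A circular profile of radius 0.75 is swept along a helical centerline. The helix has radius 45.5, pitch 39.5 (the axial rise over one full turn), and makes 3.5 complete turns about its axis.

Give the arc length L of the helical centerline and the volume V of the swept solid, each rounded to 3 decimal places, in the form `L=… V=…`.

L=1010.103 V=1784.999

2πR = 2π·45.5 = 285.884931
per-turn = √(285.884931² + 39.5²) = √(81730.1940 + 1560.25) = √83290.4440 = 288.600839
L = 3.5 × 288.600839 = 1010.102935
V = π·0.75² × L = 1.767146 × 1010.102935 = 1784.999228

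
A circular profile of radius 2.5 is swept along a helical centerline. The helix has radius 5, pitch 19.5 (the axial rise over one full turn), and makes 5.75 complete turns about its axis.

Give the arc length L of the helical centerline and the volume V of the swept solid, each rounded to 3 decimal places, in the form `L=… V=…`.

2πR = 2π·5 = 31.415927
per-turn = √(31.415927² + 19.5²) = √(986.9604 + 380.25) = √1367.2104 = 36.975809
L = 5.75 × 36.975809 = 212.610901
V = π·2.5² × L = 19.634954 × 212.610901 = 4174.605277

L=212.611 V=4174.605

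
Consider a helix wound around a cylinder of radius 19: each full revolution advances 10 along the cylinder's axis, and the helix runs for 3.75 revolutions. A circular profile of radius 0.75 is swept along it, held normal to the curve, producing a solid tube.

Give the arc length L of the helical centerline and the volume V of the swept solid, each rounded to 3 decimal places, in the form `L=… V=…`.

2πR = 2π·19 = 119.380521
per-turn = √(119.380521² + 10²) = √(14251.7088 + 100) = √14351.7088 = 119.798618
L = 3.75 × 119.798618 = 449.244816
V = π·0.75² × L = 1.767146 × 449.244816 = 793.881119

L=449.245 V=793.881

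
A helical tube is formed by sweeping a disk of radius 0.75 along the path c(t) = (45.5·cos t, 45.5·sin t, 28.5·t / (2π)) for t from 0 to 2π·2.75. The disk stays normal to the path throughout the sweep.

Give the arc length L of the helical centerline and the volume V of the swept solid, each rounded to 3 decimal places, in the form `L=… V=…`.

L=790.081 V=1396.188

2πR = 2π·45.5 = 285.884931
per-turn = √(285.884931² + 28.5²) = √(81730.1940 + 812.25) = √82542.4440 = 287.302008
L = 2.75 × 287.302008 = 790.080523
V = π·0.75² × L = 1.767146 × 790.080523 = 1396.187532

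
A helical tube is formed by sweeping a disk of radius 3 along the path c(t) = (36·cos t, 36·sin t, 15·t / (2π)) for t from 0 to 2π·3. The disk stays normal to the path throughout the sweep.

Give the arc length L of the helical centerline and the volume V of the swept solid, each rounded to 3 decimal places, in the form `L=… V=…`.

2πR = 2π·36 = 226.194671
per-turn = √(226.194671² + 15²) = √(51164.0292 + 225) = √51389.0292 = 226.691485
L = 3 × 226.691485 = 680.074454
V = π·3² × L = 28.274334 × 680.074454 = 19228.652176

L=680.074 V=19228.652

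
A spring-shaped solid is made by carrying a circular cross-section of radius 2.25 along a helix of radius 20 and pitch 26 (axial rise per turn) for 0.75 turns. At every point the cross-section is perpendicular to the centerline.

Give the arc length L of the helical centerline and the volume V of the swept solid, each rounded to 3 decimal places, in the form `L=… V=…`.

2πR = 2π·20 = 125.663706
per-turn = √(125.663706² + 26²) = √(15791.3670 + 676) = √16467.3670 = 128.325239
L = 0.75 × 128.325239 = 96.243929
V = π·2.25² × L = 15.904313 × 96.243929 = 1530.693560

L=96.244 V=1530.694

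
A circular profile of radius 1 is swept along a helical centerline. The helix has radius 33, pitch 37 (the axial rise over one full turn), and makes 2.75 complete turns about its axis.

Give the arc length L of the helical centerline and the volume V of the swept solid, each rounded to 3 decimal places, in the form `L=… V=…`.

L=579.206 V=1819.631

2πR = 2π·33 = 207.345115
per-turn = √(207.345115² + 37²) = √(42991.9968 + 1369) = √44360.9968 = 210.620504
L = 2.75 × 210.620504 = 579.206386
V = π·1² × L = 3.141593 × 579.206386 = 1819.630529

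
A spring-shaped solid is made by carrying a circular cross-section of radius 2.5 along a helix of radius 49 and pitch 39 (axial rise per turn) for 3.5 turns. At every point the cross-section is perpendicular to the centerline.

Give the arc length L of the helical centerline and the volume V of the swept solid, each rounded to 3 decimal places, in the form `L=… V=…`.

2πR = 2π·49 = 307.876080
per-turn = √(307.876080² + 39²) = √(94787.6807 + 1521) = √96308.6807 = 310.336399
L = 3.5 × 310.336399 = 1086.177397
V = π·2.5² × L = 19.634954 × 1086.177397 = 21327.043322

L=1086.177 V=21327.043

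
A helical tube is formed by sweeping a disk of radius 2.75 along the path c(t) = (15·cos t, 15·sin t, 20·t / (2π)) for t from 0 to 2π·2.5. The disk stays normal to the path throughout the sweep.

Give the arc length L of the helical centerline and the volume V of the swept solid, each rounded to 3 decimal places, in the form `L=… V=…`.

L=240.866 V=5722.570

2πR = 2π·15 = 94.247780
per-turn = √(94.247780² + 20²) = √(8882.6440 + 400) = √9282.6440 = 96.346479
L = 2.5 × 96.346479 = 240.866197
V = π·2.75² × L = 23.758294 × 240.866197 = 5722.570025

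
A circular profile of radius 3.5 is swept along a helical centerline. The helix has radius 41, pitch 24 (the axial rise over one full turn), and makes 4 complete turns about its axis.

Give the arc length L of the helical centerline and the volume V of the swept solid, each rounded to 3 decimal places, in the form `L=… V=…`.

2πR = 2π·41 = 257.610598
per-turn = √(257.610598² + 24²) = √(66363.2200 + 576) = √66939.2200 = 258.726149
L = 4 × 258.726149 = 1034.904595
V = π·3.5² × L = 38.484510 × 1034.904595 = 39827.796226

L=1034.905 V=39827.796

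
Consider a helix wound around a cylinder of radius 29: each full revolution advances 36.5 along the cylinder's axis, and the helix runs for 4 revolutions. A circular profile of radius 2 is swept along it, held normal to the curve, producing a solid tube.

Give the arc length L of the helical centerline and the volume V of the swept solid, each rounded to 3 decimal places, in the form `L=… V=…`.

2πR = 2π·29 = 182.212374
per-turn = √(182.212374² + 36.5²) = √(33201.3492 + 1332.25) = √34533.5992 = 185.832180
L = 4 × 185.832180 = 743.328721
V = π·2² × L = 12.566371 × 743.328721 = 9340.944195

L=743.329 V=9340.944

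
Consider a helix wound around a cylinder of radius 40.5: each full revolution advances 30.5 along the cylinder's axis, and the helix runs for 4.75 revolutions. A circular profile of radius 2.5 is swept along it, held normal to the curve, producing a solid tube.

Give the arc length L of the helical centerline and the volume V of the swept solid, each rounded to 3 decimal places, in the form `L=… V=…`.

2πR = 2π·40.5 = 254.469005
per-turn = √(254.469005² + 30.5²) = √(64754.4745 + 930.25) = √65684.7245 = 256.290313
L = 4.75 × 256.290313 = 1217.378986
V = π·2.5² × L = 19.634954 × 1217.378986 = 23903.180498

L=1217.379 V=23903.180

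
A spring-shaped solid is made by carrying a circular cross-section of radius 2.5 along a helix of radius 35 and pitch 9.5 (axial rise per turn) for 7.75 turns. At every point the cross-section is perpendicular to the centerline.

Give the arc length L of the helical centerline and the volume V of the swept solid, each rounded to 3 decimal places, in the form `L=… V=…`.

L=1705.904 V=33495.338

2πR = 2π·35 = 219.911486
per-turn = √(219.911486² + 9.5²) = √(48361.0616 + 90.25) = √48451.3116 = 220.116586
L = 7.75 × 220.116586 = 1705.903544
V = π·2.5² × L = 19.634954 × 1705.903544 = 33495.337757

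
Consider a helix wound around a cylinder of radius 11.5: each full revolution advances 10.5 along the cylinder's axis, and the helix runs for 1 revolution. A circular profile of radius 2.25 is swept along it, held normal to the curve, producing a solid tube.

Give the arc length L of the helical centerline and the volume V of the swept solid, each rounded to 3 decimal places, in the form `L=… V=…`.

L=73.016 V=1161.262

2πR = 2π·11.5 = 72.256631
per-turn = √(72.256631² + 10.5²) = √(5221.0207 + 110.25) = √5331.2707 = 73.015551
L = 1 × 73.015551 = 73.015551
V = π·2.25² × L = 15.904313 × 73.015551 = 1161.262167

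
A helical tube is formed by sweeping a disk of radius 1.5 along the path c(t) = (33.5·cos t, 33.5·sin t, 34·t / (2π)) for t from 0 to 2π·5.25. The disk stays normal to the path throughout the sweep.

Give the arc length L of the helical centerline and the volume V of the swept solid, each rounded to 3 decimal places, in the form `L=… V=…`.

L=1119.379 V=7912.424

2πR = 2π·33.5 = 210.486708
per-turn = √(210.486708² + 34²) = √(44304.6542 + 1156) = √45460.6542 = 213.215042
L = 5.25 × 213.215042 = 1119.378971
V = π·1.5² × L = 7.068583 × 1119.378971 = 7912.423690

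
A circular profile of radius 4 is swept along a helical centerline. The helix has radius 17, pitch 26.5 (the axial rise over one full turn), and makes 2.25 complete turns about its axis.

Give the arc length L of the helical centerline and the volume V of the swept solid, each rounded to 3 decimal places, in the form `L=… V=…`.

2πR = 2π·17 = 106.814150
per-turn = √(106.814150² + 26.5²) = √(11409.2627 + 702.25) = √12111.5127 = 110.052318
L = 2.25 × 110.052318 = 247.617715
V = π·4² × L = 50.265482 × 247.617715 = 12446.623930

L=247.618 V=12446.624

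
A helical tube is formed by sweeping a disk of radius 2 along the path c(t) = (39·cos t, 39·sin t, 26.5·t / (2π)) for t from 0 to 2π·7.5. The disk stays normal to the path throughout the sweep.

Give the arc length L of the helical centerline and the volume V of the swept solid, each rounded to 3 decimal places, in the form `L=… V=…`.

2πR = 2π·39 = 245.044227
per-turn = √(245.044227² + 26.5²) = √(60046.6732 + 702.25) = √60748.9232 = 246.472966
L = 7.5 × 246.472966 = 1848.547248
V = π·2² × L = 12.566371 × 1848.547248 = 23229.529818

L=1848.547 V=23229.530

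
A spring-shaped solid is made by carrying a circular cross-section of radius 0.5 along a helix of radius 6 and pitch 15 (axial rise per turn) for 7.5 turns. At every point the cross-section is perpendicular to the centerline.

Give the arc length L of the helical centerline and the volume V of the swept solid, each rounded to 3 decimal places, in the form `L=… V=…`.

L=304.303 V=238.999

2πR = 2π·6 = 37.699112
per-turn = √(37.699112² + 15²) = √(1421.2230 + 225) = √1646.2230 = 40.573674
L = 7.5 × 40.573674 = 304.302556
V = π·0.5² × L = 0.785398 × 304.302556 = 238.998669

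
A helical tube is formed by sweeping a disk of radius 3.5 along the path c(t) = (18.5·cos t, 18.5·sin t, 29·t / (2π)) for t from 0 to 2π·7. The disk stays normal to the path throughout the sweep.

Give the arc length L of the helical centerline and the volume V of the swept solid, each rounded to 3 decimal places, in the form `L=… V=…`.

2πR = 2π·18.5 = 116.238928
per-turn = √(116.238928² + 29²) = √(13511.4884 + 841) = √14352.4884 = 119.801872
L = 7 × 119.801872 = 838.613101
V = π·3.5² × L = 38.484510 × 838.613101 = 32273.614269

L=838.613 V=32273.614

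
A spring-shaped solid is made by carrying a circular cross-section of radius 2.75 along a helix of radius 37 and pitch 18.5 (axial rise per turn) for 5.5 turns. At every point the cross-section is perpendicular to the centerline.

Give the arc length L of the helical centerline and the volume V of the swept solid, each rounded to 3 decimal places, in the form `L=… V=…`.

2πR = 2π·37 = 232.477856
per-turn = √(232.477856² + 18.5²) = √(54045.9537 + 342.25) = √54388.2037 = 233.212786
L = 5.5 × 233.212786 = 1282.670325
V = π·2.75² × L = 23.758294 × 1282.670325 = 30474.059248

L=1282.670 V=30474.059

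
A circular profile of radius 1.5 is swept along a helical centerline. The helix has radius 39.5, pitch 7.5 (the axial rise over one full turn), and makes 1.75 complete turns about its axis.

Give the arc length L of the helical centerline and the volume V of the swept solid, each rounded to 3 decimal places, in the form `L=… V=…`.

2πR = 2π·39.5 = 248.185820
per-turn = √(248.185820² + 7.5²) = √(61596.2011 + 56.25) = √61652.4511 = 248.299116
L = 1.75 × 248.299116 = 434.523453
V = π·1.5² × L = 7.068583 × 434.523453 = 3071.465299

L=434.523 V=3071.465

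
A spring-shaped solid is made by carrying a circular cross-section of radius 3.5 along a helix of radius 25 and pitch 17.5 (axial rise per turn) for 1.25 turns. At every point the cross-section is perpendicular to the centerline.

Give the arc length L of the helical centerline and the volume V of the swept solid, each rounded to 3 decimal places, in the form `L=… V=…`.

L=197.564 V=7603.166

2πR = 2π·25 = 157.079633
per-turn = √(157.079633² + 17.5²) = √(24674.0110 + 306.25) = √24980.2610 = 158.051450
L = 1.25 × 158.051450 = 197.564313
V = π·3.5² × L = 38.484510 × 197.564313 = 7603.165785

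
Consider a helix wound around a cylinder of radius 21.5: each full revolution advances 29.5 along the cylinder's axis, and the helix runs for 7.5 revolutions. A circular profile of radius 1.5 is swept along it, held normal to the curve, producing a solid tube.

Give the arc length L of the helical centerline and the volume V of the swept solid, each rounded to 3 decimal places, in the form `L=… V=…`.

2πR = 2π·21.5 = 135.088484
per-turn = √(135.088484² + 29.5²) = √(18248.8985 + 870.25) = √19119.1485 = 138.272009
L = 7.5 × 138.272009 = 1037.040069
V = π·1.5² × L = 7.068583 × 1037.040069 = 7330.404292

L=1037.040 V=7330.404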